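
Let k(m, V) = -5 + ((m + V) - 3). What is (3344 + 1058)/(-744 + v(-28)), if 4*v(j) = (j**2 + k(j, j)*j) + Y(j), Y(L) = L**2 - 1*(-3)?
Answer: 17608/387 ≈ 45.499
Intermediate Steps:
Y(L) = 3 + L**2 (Y(L) = L**2 + 3 = 3 + L**2)
k(m, V) = -8 + V + m (k(m, V) = -5 + ((V + m) - 3) = -5 + (-3 + V + m) = -8 + V + m)
v(j) = 3/4 + j**2/2 + j*(-8 + 2*j)/4 (v(j) = ((j**2 + (-8 + j + j)*j) + (3 + j**2))/4 = ((j**2 + (-8 + 2*j)*j) + (3 + j**2))/4 = ((j**2 + j*(-8 + 2*j)) + (3 + j**2))/4 = (3 + 2*j**2 + j*(-8 + 2*j))/4 = 3/4 + j**2/2 + j*(-8 + 2*j)/4)
(3344 + 1058)/(-744 + v(-28)) = (3344 + 1058)/(-744 + (3/4 + (-28)**2 - 2*(-28))) = 4402/(-744 + (3/4 + 784 + 56)) = 4402/(-744 + 3363/4) = 4402/(387/4) = 4402*(4/387) = 17608/387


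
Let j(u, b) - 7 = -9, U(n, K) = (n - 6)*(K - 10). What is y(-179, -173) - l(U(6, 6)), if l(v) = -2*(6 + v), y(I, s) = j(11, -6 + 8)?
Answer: 10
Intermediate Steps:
U(n, K) = (-10 + K)*(-6 + n) (U(n, K) = (-6 + n)*(-10 + K) = (-10 + K)*(-6 + n))
j(u, b) = -2 (j(u, b) = 7 - 9 = -2)
y(I, s) = -2
l(v) = -12 - 2*v
y(-179, -173) - l(U(6, 6)) = -2 - (-12 - 2*(60 - 10*6 - 6*6 + 6*6)) = -2 - (-12 - 2*(60 - 60 - 36 + 36)) = -2 - (-12 - 2*0) = -2 - (-12 + 0) = -2 - 1*(-12) = -2 + 12 = 10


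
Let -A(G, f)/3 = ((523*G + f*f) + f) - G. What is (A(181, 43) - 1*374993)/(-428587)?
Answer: 664115/428587 ≈ 1.5495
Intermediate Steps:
A(G, f) = -1566*G - 3*f - 3*f² (A(G, f) = -3*(((523*G + f*f) + f) - G) = -3*(((523*G + f²) + f) - G) = -3*(((f² + 523*G) + f) - G) = -3*((f + f² + 523*G) - G) = -3*(f + f² + 522*G) = -1566*G - 3*f - 3*f²)
(A(181, 43) - 1*374993)/(-428587) = ((-1566*181 - 3*43 - 3*43²) - 1*374993)/(-428587) = ((-283446 - 129 - 3*1849) - 374993)*(-1/428587) = ((-283446 - 129 - 5547) - 374993)*(-1/428587) = (-289122 - 374993)*(-1/428587) = -664115*(-1/428587) = 664115/428587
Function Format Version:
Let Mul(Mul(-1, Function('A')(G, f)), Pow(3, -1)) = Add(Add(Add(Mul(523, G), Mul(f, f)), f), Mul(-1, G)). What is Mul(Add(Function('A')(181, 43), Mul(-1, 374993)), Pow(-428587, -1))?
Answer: Rational(664115, 428587) ≈ 1.5495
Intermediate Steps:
Function('A')(G, f) = Add(Mul(-1566, G), Mul(-3, f), Mul(-3, Pow(f, 2))) (Function('A')(G, f) = Mul(-3, Add(Add(Add(Mul(523, G), Mul(f, f)), f), Mul(-1, G))) = Mul(-3, Add(Add(Add(Mul(523, G), Pow(f, 2)), f), Mul(-1, G))) = Mul(-3, Add(Add(Add(Pow(f, 2), Mul(523, G)), f), Mul(-1, G))) = Mul(-3, Add(Add(f, Pow(f, 2), Mul(523, G)), Mul(-1, G))) = Mul(-3, Add(f, Pow(f, 2), Mul(522, G))) = Add(Mul(-1566, G), Mul(-3, f), Mul(-3, Pow(f, 2))))
Mul(Add(Function('A')(181, 43), Mul(-1, 374993)), Pow(-428587, -1)) = Mul(Add(Add(Mul(-1566, 181), Mul(-3, 43), Mul(-3, Pow(43, 2))), Mul(-1, 374993)), Pow(-428587, -1)) = Mul(Add(Add(-283446, -129, Mul(-3, 1849)), -374993), Rational(-1, 428587)) = Mul(Add(Add(-283446, -129, -5547), -374993), Rational(-1, 428587)) = Mul(Add(-289122, -374993), Rational(-1, 428587)) = Mul(-664115, Rational(-1, 428587)) = Rational(664115, 428587)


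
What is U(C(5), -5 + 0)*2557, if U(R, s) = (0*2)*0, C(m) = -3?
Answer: 0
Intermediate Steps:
U(R, s) = 0 (U(R, s) = 0*0 = 0)
U(C(5), -5 + 0)*2557 = 0*2557 = 0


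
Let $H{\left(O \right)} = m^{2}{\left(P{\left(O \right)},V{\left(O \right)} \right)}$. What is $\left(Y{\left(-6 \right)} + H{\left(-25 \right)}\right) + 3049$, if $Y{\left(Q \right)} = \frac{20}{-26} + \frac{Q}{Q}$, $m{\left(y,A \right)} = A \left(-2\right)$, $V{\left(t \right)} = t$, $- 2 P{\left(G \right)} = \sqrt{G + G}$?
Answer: $\frac{72140}{13} \approx 5549.2$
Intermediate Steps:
$P{\left(G \right)} = - \frac{\sqrt{2} \sqrt{G}}{2}$ ($P{\left(G \right)} = - \frac{\sqrt{G + G}}{2} = - \frac{\sqrt{2 G}}{2} = - \frac{\sqrt{2} \sqrt{G}}{2}$)
$m{\left(y,A \right)} = - 2 A$
$H{\left(O \right)} = 4 O^{2}$ ($H{\left(O \right)} = \left(- 2 O\right)^{2} = 4 O^{2}$)
$Y{\left(Q \right)} = \frac{3}{13}$ ($Y{\left(Q \right)} = 20 \left(- \frac{1}{26}\right) + 1 = - \frac{10}{13} + 1 = \frac{3}{13}$)
$\left(Y{\left(-6 \right)} + H{\left(-25 \right)}\right) + 3049 = \left(\frac{3}{13} + 4 \left(-25\right)^{2}\right) + 3049 = \left(\frac{3}{13} + 4 \cdot 625\right) + 3049 = \left(\frac{3}{13} + 2500\right) + 3049 = \frac{32503}{13} + 3049 = \frac{72140}{13}$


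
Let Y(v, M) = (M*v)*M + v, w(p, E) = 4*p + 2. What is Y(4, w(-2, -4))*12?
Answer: 1776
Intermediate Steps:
w(p, E) = 2 + 4*p
Y(v, M) = v + v*M**2 (Y(v, M) = v*M**2 + v = v + v*M**2)
Y(4, w(-2, -4))*12 = (4*(1 + (2 + 4*(-2))**2))*12 = (4*(1 + (2 - 8)**2))*12 = (4*(1 + (-6)**2))*12 = (4*(1 + 36))*12 = (4*37)*12 = 148*12 = 1776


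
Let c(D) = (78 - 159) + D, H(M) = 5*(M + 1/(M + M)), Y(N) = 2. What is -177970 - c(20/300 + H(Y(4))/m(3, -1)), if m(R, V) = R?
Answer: -10673569/60 ≈ -1.7789e+5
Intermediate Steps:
H(M) = 5*M + 5/(2*M) (H(M) = 5*(M + 1/(2*M)) = 5*M + 5/(2*M))
c(D) = -81 + D
-177970 - c(20/300 + H(Y(4))/m(3, -1)) = -177970 - (-81 + (20/300 + (5*2 + (5/2)/2)/3)) = -177970 - (-81 + (20*(1/300) + (10 + (5/2)*(½))*(⅓))) = -177970 - (-81 + (1/15 + (10 + 5/4)*(⅓))) = -177970 - (-81 + (1/15 + (45/4)*(⅓))) = -177970 - (-81 + (1/15 + 15/4)) = -177970 - (-81 + 229/60) = -177970 - 1*(-4631/60) = -177970 + 4631/60 = -10673569/60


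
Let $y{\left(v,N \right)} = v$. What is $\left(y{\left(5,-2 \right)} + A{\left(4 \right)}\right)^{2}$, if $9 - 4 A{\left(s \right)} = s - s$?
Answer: $\frac{841}{16} \approx 52.563$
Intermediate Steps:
$A{\left(s \right)} = \frac{9}{4}$ ($A{\left(s \right)} = \frac{9}{4} - \frac{s - s}{4} = \frac{9}{4} - 0 = \frac{9}{4} + 0 = \frac{9}{4}$)
$\left(y{\left(5,-2 \right)} + A{\left(4 \right)}\right)^{2} = \left(5 + \frac{9}{4}\right)^{2} = \left(\frac{29}{4}\right)^{2} = \frac{841}{16}$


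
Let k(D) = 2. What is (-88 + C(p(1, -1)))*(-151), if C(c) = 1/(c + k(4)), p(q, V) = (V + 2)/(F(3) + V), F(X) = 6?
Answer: 145413/11 ≈ 13219.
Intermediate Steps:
p(q, V) = (2 + V)/(6 + V) (p(q, V) = (V + 2)/(6 + V) = (2 + V)/(6 + V))
C(c) = 1/(2 + c) (C(c) = 1/(c + 2) = 1/(2 + c))
(-88 + C(p(1, -1)))*(-151) = (-88 + 1/(2 + (2 - 1)/(6 - 1)))*(-151) = (-88 + 1/(2 + 1/5))*(-151) = (-88 + 1/(2 + (⅕)*1))*(-151) = (-88 + 1/(2 + ⅕))*(-151) = (-88 + 1/(11/5))*(-151) = (-88 + 5/11)*(-151) = -963/11*(-151) = 145413/11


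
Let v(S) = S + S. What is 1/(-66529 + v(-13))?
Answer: -1/66555 ≈ -1.5025e-5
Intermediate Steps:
v(S) = 2*S
1/(-66529 + v(-13)) = 1/(-66529 + 2*(-13)) = 1/(-66529 - 26) = 1/(-66555) = -1/66555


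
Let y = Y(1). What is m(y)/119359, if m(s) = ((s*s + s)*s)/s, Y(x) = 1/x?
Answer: 2/119359 ≈ 1.6756e-5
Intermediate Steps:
y = 1 (y = 1/1 = 1)
m(s) = s + s**2 (m(s) = ((s**2 + s)*s)/s = ((s + s**2)*s)/s = (s*(s + s**2))/s = s + s**2)
m(y)/119359 = (1*(1 + 1))/119359 = (1*2)*(1/119359) = 2*(1/119359) = 2/119359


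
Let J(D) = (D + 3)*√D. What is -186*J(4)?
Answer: -2604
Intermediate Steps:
J(D) = √D*(3 + D) (J(D) = (3 + D)*√D = √D*(3 + D))
-186*J(4) = -186*√4*(3 + 4) = -372*7 = -186*14 = -2604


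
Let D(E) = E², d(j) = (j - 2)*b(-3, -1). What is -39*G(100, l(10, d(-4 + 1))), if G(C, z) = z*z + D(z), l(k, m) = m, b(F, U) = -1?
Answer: -1950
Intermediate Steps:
d(j) = 2 - j (d(j) = (j - 2)*(-1) = (-2 + j)*(-1) = 2 - j)
G(C, z) = 2*z² (G(C, z) = z*z + z² = z² + z² = 2*z²)
-39*G(100, l(10, d(-4 + 1))) = -78*(2 - (-4 + 1))² = -78*(2 - 1*(-3))² = -78*(2 + 3)² = -78*5² = -78*25 = -39*50 = -1950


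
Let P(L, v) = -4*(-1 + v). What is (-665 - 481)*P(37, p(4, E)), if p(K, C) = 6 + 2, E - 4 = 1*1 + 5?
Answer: 32088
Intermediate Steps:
E = 10 (E = 4 + (1*1 + 5) = 4 + (1 + 5) = 4 + 6 = 10)
p(K, C) = 8
P(L, v) = 4 - 4*v
(-665 - 481)*P(37, p(4, E)) = (-665 - 481)*(4 - 4*8) = -1146*(4 - 32) = -1146*(-28) = 32088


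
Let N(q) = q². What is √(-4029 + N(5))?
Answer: 2*I*√1001 ≈ 63.277*I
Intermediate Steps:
√(-4029 + N(5)) = √(-4029 + 5²) = √(-4029 + 25) = √(-4004) = 2*I*√1001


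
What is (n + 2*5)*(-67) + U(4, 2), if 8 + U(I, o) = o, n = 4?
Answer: -944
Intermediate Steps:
U(I, o) = -8 + o
(n + 2*5)*(-67) + U(4, 2) = (4 + 2*5)*(-67) + (-8 + 2) = (4 + 10)*(-67) - 6 = 14*(-67) - 6 = -938 - 6 = -944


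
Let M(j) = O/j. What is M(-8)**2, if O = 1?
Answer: 1/64 ≈ 0.015625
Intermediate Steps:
M(j) = 1/j
M(-8)**2 = (1/(-8))**2 = (-1/8)**2 = 1/64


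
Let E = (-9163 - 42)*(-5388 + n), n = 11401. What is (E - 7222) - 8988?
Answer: -55365875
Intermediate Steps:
E = -55349665 (E = (-9163 - 42)*(-5388 + 11401) = -9205*6013 = -55349665)
(E - 7222) - 8988 = (-55349665 - 7222) - 8988 = -55356887 - 8988 = -55365875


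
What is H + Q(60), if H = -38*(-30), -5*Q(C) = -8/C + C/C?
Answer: 85487/75 ≈ 1139.8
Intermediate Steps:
Q(C) = -⅕ + 8/(5*C) (Q(C) = -(-8/C + C/C)/5 = -(-8/C + 1)/5 = -(1 - 8/C)/5 = -⅕ + 8/(5*C))
H = 1140
H + Q(60) = 1140 + (⅕)*(8 - 1*60)/60 = 1140 + (⅕)*(1/60)*(8 - 60) = 1140 + (⅕)*(1/60)*(-52) = 1140 - 13/75 = 85487/75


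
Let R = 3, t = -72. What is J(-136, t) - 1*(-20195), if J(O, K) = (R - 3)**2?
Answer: 20195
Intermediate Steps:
J(O, K) = 0 (J(O, K) = (3 - 3)**2 = 0**2 = 0)
J(-136, t) - 1*(-20195) = 0 - 1*(-20195) = 0 + 20195 = 20195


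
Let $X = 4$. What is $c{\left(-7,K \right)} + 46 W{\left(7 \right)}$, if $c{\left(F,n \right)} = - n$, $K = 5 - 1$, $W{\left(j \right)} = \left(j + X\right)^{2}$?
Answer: $5562$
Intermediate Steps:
$W{\left(j \right)} = \left(4 + j\right)^{2}$ ($W{\left(j \right)} = \left(j + 4\right)^{2} = \left(4 + j\right)^{2}$)
$K = 4$ ($K = 5 - 1 = 4$)
$c{\left(-7,K \right)} + 46 W{\left(7 \right)} = \left(-1\right) 4 + 46 \left(4 + 7\right)^{2} = -4 + 46 \cdot 11^{2} = -4 + 46 \cdot 121 = -4 + 5566 = 5562$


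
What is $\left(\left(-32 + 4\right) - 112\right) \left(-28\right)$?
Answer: $3920$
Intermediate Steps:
$\left(\left(-32 + 4\right) - 112\right) \left(-28\right) = \left(-28 - 112\right) \left(-28\right) = \left(-140\right) \left(-28\right) = 3920$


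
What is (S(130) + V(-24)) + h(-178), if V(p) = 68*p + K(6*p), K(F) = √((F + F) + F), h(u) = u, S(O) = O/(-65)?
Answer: -1812 + 12*I*√3 ≈ -1812.0 + 20.785*I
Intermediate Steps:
S(O) = -O/65 (S(O) = O*(-1/65) = -O/65)
K(F) = √3*√F (K(F) = √(2*F + F) = √(3*F) = √3*√F)
V(p) = 68*p + 3*√2*√p (V(p) = 68*p + √3*√(6*p) = 68*p + √3*(√6*√p) = 68*p + 3*√2*√p)
(S(130) + V(-24)) + h(-178) = (-1/65*130 + (68*(-24) + 3*√2*√(-24))) - 178 = (-2 + (-1632 + 3*√2*(2*I*√6))) - 178 = (-2 + (-1632 + 12*I*√3)) - 178 = (-1634 + 12*I*√3) - 178 = -1812 + 12*I*√3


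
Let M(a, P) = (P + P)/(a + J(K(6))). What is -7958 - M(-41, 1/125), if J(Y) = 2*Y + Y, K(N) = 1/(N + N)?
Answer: -162144242/20375 ≈ -7958.0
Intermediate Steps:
K(N) = 1/(2*N)
J(Y) = 3*Y
M(a, P) = 2*P/(1/4 + a) (M(a, P) = (P + P)/(a + 3*((1/2)/6)) = (2*P)/(a + 3*((1/2)*(1/6))) = (2*P)/(a + 3*(1/12)) = (2*P)/(a + 1/4) = (2*P)/(1/4 + a) = 2*P/(1/4 + a))
-7958 - M(-41, 1/125) = -7958 - 8/(125*(1 + 4*(-41))) = -7958 - 8/(125*(1 - 164)) = -7958 - 8/(125*(-163)) = -7958 - 8*(-1)/(125*163) = -7958 - 1*(-8/20375) = -7958 + 8/20375 = -162144242/20375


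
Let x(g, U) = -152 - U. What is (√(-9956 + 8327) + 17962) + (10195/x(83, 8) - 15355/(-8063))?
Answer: 4618534295/258016 + 3*I*√181 ≈ 17900.0 + 40.361*I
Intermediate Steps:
(√(-9956 + 8327) + 17962) + (10195/x(83, 8) - 15355/(-8063)) = (√(-9956 + 8327) + 17962) + (10195/(-152 - 1*8) - 15355/(-8063)) = (√(-1629) + 17962) + (10195/(-152 - 8) - 15355*(-1/8063)) = (3*I*√181 + 17962) + (10195/(-160) + 15355/8063) = (17962 + 3*I*√181) + (10195*(-1/160) + 15355/8063) = (17962 + 3*I*√181) + (-2039/32 + 15355/8063) = (17962 + 3*I*√181) - 15949097/258016 = 4618534295/258016 + 3*I*√181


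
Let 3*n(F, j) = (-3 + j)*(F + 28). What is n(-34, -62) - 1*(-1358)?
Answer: 1488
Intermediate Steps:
n(F, j) = (-3 + j)*(28 + F)/3 (n(F, j) = ((-3 + j)*(F + 28))/3 = ((-3 + j)*(28 + F))/3 = (-3 + j)*(28 + F)/3)
n(-34, -62) - 1*(-1358) = (-28 - 1*(-34) + (28/3)*(-62) + (⅓)*(-34)*(-62)) - 1*(-1358) = (-28 + 34 - 1736/3 + 2108/3) + 1358 = 130 + 1358 = 1488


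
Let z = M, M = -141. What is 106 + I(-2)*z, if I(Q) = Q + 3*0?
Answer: 388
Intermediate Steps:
z = -141
I(Q) = Q (I(Q) = Q + 0 = Q)
106 + I(-2)*z = 106 - 2*(-141) = 106 + 282 = 388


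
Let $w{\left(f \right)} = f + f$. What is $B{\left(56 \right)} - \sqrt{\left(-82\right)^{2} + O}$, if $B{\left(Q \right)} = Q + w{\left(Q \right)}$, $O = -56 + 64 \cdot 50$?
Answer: $168 - 2 \sqrt{2467} \approx 68.662$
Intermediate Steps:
$O = 3144$ ($O = -56 + 3200 = 3144$)
$w{\left(f \right)} = 2 f$
$B{\left(Q \right)} = 3 Q$ ($B{\left(Q \right)} = Q + 2 Q = 3 Q$)
$B{\left(56 \right)} - \sqrt{\left(-82\right)^{2} + O} = 3 \cdot 56 - \sqrt{\left(-82\right)^{2} + 3144} = 168 - \sqrt{6724 + 3144} = 168 - \sqrt{9868} = 168 - 2 \sqrt{2467}$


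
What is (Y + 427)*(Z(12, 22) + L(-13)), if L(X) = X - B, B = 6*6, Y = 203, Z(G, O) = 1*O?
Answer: -17010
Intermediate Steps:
Z(G, O) = O
B = 36
L(X) = -36 + X (L(X) = X - 1*36 = X - 36 = -36 + X)
(Y + 427)*(Z(12, 22) + L(-13)) = (203 + 427)*(22 + (-36 - 13)) = 630*(22 - 49) = 630*(-27) = -17010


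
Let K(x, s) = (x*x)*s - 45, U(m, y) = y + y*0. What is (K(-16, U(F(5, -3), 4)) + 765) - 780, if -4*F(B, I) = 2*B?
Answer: 964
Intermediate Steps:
F(B, I) = -B/2
U(m, y) = y (U(m, y) = y + 0 = y)
K(x, s) = -45 + s*x² (K(x, s) = x²*s - 45 = s*x² - 45 = -45 + s*x²)
(K(-16, U(F(5, -3), 4)) + 765) - 780 = ((-45 + 4*(-16)²) + 765) - 780 = ((-45 + 4*256) + 765) - 780 = ((-45 + 1024) + 765) - 780 = (979 + 765) - 780 = 1744 - 780 = 964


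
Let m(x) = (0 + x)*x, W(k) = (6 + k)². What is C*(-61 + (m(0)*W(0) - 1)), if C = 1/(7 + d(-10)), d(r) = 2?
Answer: -62/9 ≈ -6.8889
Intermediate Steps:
C = ⅑ (C = 1/(7 + 2) = 1/9 = ⅑ ≈ 0.11111)
m(x) = x² (m(x) = x*x = x²)
C*(-61 + (m(0)*W(0) - 1)) = (-61 + (0²*(6 + 0)² - 1))/9 = (-61 + (0*6² - 1))/9 = (-61 + (0*36 - 1))/9 = (-61 + (0 - 1))/9 = (-61 - 1)/9 = (⅑)*(-62) = -62/9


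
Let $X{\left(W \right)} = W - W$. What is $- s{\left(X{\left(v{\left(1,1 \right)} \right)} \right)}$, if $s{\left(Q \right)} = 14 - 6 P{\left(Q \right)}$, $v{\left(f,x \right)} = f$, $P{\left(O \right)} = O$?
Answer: $-14$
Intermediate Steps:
$X{\left(W \right)} = 0$
$s{\left(Q \right)} = 14 - 6 Q$
$- s{\left(X{\left(v{\left(1,1 \right)} \right)} \right)} = - (14 - 0) = - (14 + 0) = \left(-1\right) 14 = -14$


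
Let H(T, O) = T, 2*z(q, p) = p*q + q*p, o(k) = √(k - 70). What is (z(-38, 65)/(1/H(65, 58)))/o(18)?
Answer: 6175*I*√13 ≈ 22264.0*I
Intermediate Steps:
o(k) = √(-70 + k)
z(q, p) = p*q (z(q, p) = (p*q + q*p)/2 = (p*q + p*q)/2 = (2*p*q)/2 = p*q)
(z(-38, 65)/(1/H(65, 58)))/o(18) = ((65*(-38))/(1/65))/(√(-70 + 18)) = (-2470/1/65)/(√(-52)) = (-2470*65)/((2*I*√13)) = -(-6175)*I*√13 = 6175*I*√13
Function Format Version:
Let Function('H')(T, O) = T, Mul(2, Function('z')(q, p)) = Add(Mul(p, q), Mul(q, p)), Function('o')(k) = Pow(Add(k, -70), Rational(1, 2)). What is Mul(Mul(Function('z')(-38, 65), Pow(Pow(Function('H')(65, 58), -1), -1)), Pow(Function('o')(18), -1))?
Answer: Mul(6175, I, Pow(13, Rational(1, 2))) ≈ Mul(22264., I)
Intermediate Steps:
Function('o')(k) = Pow(Add(-70, k), Rational(1, 2))
Function('z')(q, p) = Mul(p, q) (Function('z')(q, p) = Mul(Rational(1, 2), Add(Mul(p, q), Mul(q, p))) = Mul(Rational(1, 2), Add(Mul(p, q), Mul(p, q))) = Mul(Rational(1, 2), Mul(2, p, q)) = Mul(p, q))
Mul(Mul(Function('z')(-38, 65), Pow(Pow(Function('H')(65, 58), -1), -1)), Pow(Function('o')(18), -1)) = Mul(Mul(Mul(65, -38), Pow(Pow(65, -1), -1)), Pow(Pow(Add(-70, 18), Rational(1, 2)), -1)) = Mul(Mul(-2470, Pow(Rational(1, 65), -1)), Pow(Pow(-52, Rational(1, 2)), -1)) = Mul(Mul(-2470, 65), Pow(Mul(2, I, Pow(13, Rational(1, 2))), -1)) = Mul(-160550, Mul(Rational(-1, 26), I, Pow(13, Rational(1, 2)))) = Mul(6175, I, Pow(13, Rational(1, 2)))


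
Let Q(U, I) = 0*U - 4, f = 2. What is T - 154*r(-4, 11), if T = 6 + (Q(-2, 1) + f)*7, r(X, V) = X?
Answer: 608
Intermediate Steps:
Q(U, I) = -4 (Q(U, I) = 0 - 4 = -4)
T = -8 (T = 6 + (-4 + 2)*7 = 6 - 2*7 = 6 - 14 = -8)
T - 154*r(-4, 11) = -8 - 154*(-4) = -8 + 616 = 608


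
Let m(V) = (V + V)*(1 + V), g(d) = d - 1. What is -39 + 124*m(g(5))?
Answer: 4921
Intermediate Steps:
g(d) = -1 + d
m(V) = 2*V*(1 + V) (m(V) = (2*V)*(1 + V) = 2*V*(1 + V))
-39 + 124*m(g(5)) = -39 + 124*(2*(-1 + 5)*(1 + (-1 + 5))) = -39 + 124*(2*4*(1 + 4)) = -39 + 124*(2*4*5) = -39 + 124*40 = -39 + 4960 = 4921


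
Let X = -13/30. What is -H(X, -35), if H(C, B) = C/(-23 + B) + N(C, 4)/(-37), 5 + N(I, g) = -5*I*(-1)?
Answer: -4317/21460 ≈ -0.20116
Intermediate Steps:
X = -13/30 (X = -13*1/30 = -13/30 ≈ -0.43333)
N(I, g) = -5 + 5*I (N(I, g) = -5 - 5*I*(-1) = -5 + 5*I)
H(C, B) = 5/37 - 5*C/37 + C/(-23 + B) (H(C, B) = C/(-23 + B) + (-5 + 5*C)/(-37) = C/(-23 + B) + (-5 + 5*C)*(-1/37) = C/(-23 + B) + (5/37 - 5*C/37) = 5/37 - 5*C/37 + C/(-23 + B))
-H(X, -35) = -(-115 + 152*(-13/30) - 5*(-35)*(-1 - 13/30))/(37*(-23 - 35)) = -(-115 - 988/15 - 5*(-35)*(-43/30))/(37*(-58)) = -(-1)*(-115 - 988/15 - 1505/6)/(37*58) = -(-1)*(-4317)/(37*58*10) = -1*4317/21460 = -4317/21460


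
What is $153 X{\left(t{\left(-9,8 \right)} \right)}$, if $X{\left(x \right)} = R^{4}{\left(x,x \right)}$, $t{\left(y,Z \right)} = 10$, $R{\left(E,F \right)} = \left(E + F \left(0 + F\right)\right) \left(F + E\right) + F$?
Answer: $3649728219930000$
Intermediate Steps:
$R{\left(E,F \right)} = F + \left(E + F\right) \left(E + F^{2}\right)$ ($R{\left(E,F \right)} = \left(E + F F\right) \left(E + F\right) + F = \left(E + F^{2}\right) \left(E + F\right) + F = \left(E + F\right) \left(E + F^{2}\right) + F = F + \left(E + F\right) \left(E + F^{2}\right)$)
$X{\left(x \right)} = \left(x + 2 x^{2} + 2 x^{3}\right)^{4}$ ($X{\left(x \right)} = \left(x + x^{2} + x^{3} + x x + x x^{2}\right)^{4} = \left(x + x^{2} + x^{3} + x^{2} + x^{3}\right)^{4} = \left(x + 2 x^{2} + 2 x^{3}\right)^{4}$)
$153 X{\left(t{\left(-9,8 \right)} \right)} = 153 \cdot 10^{4} \left(1 + 2 \cdot 10 + 2 \cdot 10^{2}\right)^{4} = 153 \cdot 10000 \left(1 + 20 + 2 \cdot 100\right)^{4} = 153 \cdot 10000 \left(1 + 20 + 200\right)^{4} = 153 \cdot 10000 \cdot 221^{4} = 153 \cdot 10000 \cdot 2385443281 = 153 \cdot 23854432810000 = 3649728219930000$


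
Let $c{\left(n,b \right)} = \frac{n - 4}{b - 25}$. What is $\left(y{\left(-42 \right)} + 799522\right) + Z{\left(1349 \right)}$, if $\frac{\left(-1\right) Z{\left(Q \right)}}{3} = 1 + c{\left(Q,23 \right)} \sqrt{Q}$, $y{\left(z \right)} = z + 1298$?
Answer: $800775 + \frac{4035 \sqrt{1349}}{2} \approx 8.7488 \cdot 10^{5}$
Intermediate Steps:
$y{\left(z \right)} = 1298 + z$
$c{\left(n,b \right)} = \frac{-4 + n}{-25 + b}$
$Z{\left(Q \right)} = -3 - 3 \sqrt{Q} \left(2 - \frac{Q}{2}\right)$ ($Z{\left(Q \right)} = - 3 \left(1 + \frac{-4 + Q}{-25 + 23} \sqrt{Q}\right) = - 3 \left(1 + \frac{-4 + Q}{-2} \sqrt{Q}\right) = - 3 \left(1 + - \frac{-4 + Q}{2} \sqrt{Q}\right) = - 3 \left(1 + \left(2 - \frac{Q}{2}\right) \sqrt{Q}\right) = - 3 \left(1 + \sqrt{Q} \left(2 - \frac{Q}{2}\right)\right) = -3 - 3 \sqrt{Q} \left(2 - \frac{Q}{2}\right)$)
$\left(y{\left(-42 \right)} + 799522\right) + Z{\left(1349 \right)} = \left(\left(1298 - 42\right) + 799522\right) - \left(3 - \frac{3 \sqrt{1349} \left(-4 + 1349\right)}{2}\right) = \left(1256 + 799522\right) - \left(3 - \frac{3}{2} \sqrt{1349} \cdot 1345\right) = 800778 - \left(3 - \frac{4035 \sqrt{1349}}{2}\right) = 800775 + \frac{4035 \sqrt{1349}}{2}$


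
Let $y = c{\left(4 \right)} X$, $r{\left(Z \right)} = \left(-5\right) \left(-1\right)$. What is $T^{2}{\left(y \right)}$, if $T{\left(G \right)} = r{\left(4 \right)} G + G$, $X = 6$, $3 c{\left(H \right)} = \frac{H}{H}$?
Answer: $144$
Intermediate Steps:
$c{\left(H \right)} = \frac{1}{3}$ ($c{\left(H \right)} = \frac{H \frac{1}{H}}{3} = \frac{1}{3} \cdot 1 = \frac{1}{3}$)
$r{\left(Z \right)} = 5$
$y = 2$ ($y = \frac{1}{3} \cdot 6 = 2$)
$T{\left(G \right)} = 6 G$ ($T{\left(G \right)} = 5 G + G = 6 G$)
$T^{2}{\left(y \right)} = \left(6 \cdot 2\right)^{2} = 12^{2} = 144$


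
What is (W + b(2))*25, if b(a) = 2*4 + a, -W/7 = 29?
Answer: -4825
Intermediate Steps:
W = -203 (W = -7*29 = -203)
b(a) = 8 + a
(W + b(2))*25 = (-203 + (8 + 2))*25 = (-203 + 10)*25 = -193*25 = -4825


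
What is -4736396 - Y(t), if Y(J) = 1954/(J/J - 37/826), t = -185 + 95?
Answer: -3738630448/789 ≈ -4.7384e+6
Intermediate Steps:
t = -90
Y(J) = 1614004/789 (Y(J) = 1954/(1 - 37*1/826) = 1954/(1 - 37/826) = 1954/(789/826) = 1954*(826/789) = 1614004/789)
-4736396 - Y(t) = -4736396 - 1*1614004/789 = -4736396 - 1614004/789 = -3738630448/789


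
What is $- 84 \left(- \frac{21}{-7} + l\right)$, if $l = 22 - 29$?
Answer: $336$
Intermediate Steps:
$l = -7$
$- 84 \left(- \frac{21}{-7} + l\right) = - 84 \left(- \frac{21}{-7} - 7\right) = - 84 \left(\left(-21\right) \left(- \frac{1}{7}\right) - 7\right) = - 84 \left(3 - 7\right) = \left(-84\right) \left(-4\right) = 336$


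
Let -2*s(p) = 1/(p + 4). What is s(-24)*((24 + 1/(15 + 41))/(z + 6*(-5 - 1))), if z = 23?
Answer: -269/5824 ≈ -0.046188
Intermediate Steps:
s(p) = -1/(2*(4 + p)) (s(p) = -1/(2*(p + 4)) = -1/(2*(4 + p)))
s(-24)*((24 + 1/(15 + 41))/(z + 6*(-5 - 1))) = (-1/(8 + 2*(-24)))*((24 + 1/(15 + 41))/(23 + 6*(-5 - 1))) = (-1/(8 - 48))*((24 + 1/56)/(23 + 6*(-6))) = (-1/(-40))*((24 + 1/56)/(23 - 36)) = (-1*(-1/40))*((1345/56)/(-13)) = ((1345/56)*(-1/13))/40 = (1/40)*(-1345/728) = -269/5824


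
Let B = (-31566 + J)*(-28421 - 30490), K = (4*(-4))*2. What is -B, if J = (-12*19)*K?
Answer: -1429769970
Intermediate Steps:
K = -32 (K = -16*2 = -32)
J = 7296 (J = -12*19*(-32) = -228*(-32) = 7296)
B = 1429769970 (B = (-31566 + 7296)*(-28421 - 30490) = -24270*(-58911) = 1429769970)
-B = -1*1429769970 = -1429769970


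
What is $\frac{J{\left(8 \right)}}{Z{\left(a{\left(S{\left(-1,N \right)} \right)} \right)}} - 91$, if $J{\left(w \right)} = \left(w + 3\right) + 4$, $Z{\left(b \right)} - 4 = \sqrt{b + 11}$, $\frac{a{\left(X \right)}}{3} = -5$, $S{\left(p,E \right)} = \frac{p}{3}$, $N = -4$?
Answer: $-88 - \frac{3 i}{2} \approx -88.0 - 1.5 i$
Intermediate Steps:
$S{\left(p,E \right)} = \frac{p}{3}$ ($S{\left(p,E \right)} = p \frac{1}{3} = \frac{p}{3}$)
$a{\left(X \right)} = -15$ ($a{\left(X \right)} = 3 \left(-5\right) = -15$)
$Z{\left(b \right)} = 4 + \sqrt{11 + b}$ ($Z{\left(b \right)} = 4 + \sqrt{b + 11} = 4 + \sqrt{11 + b}$)
$J{\left(w \right)} = 7 + w$ ($J{\left(w \right)} = \left(3 + w\right) + 4 = 7 + w$)
$\frac{J{\left(8 \right)}}{Z{\left(a{\left(S{\left(-1,N \right)} \right)} \right)}} - 91 = \frac{7 + 8}{4 + \sqrt{11 - 15}} - 91 = \frac{15}{4 + \sqrt{-4}} - 91 = \frac{15}{4 + 2 i} - 91 = 15 \frac{4 - 2 i}{20} - 91 = \frac{3 \left(4 - 2 i\right)}{4} - 91 = -91 + \frac{3 \left(4 - 2 i\right)}{4}$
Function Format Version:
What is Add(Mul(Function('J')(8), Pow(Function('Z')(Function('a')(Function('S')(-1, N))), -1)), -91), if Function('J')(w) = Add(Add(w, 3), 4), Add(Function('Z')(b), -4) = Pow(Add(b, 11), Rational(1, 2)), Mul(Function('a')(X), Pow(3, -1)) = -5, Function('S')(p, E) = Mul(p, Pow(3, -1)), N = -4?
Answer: Add(-88, Mul(Rational(-3, 2), I)) ≈ Add(-88.000, Mul(-1.5000, I))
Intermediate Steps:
Function('S')(p, E) = Mul(Rational(1, 3), p) (Function('S')(p, E) = Mul(p, Rational(1, 3)) = Mul(Rational(1, 3), p))
Function('a')(X) = -15 (Function('a')(X) = Mul(3, -5) = -15)
Function('Z')(b) = Add(4, Pow(Add(11, b), Rational(1, 2))) (Function('Z')(b) = Add(4, Pow(Add(b, 11), Rational(1, 2))) = Add(4, Pow(Add(11, b), Rational(1, 2))))
Function('J')(w) = Add(7, w) (Function('J')(w) = Add(Add(3, w), 4) = Add(7, w))
Add(Mul(Function('J')(8), Pow(Function('Z')(Function('a')(Function('S')(-1, N))), -1)), -91) = Add(Mul(Add(7, 8), Pow(Add(4, Pow(Add(11, -15), Rational(1, 2))), -1)), -91) = Add(Mul(15, Pow(Add(4, Pow(-4, Rational(1, 2))), -1)), -91) = Add(Mul(15, Pow(Add(4, Mul(2, I)), -1)), -91) = Add(Mul(15, Mul(Rational(1, 20), Add(4, Mul(-2, I)))), -91) = Add(Mul(Rational(3, 4), Add(4, Mul(-2, I))), -91) = Add(-91, Mul(Rational(3, 4), Add(4, Mul(-2, I))))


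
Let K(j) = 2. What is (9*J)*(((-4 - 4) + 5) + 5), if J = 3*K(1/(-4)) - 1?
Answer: 90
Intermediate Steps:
J = 5 (J = 3*2 - 1 = 6 - 1 = 5)
(9*J)*(((-4 - 4) + 5) + 5) = (9*5)*(((-4 - 4) + 5) + 5) = 45*((-8 + 5) + 5) = 45*(-3 + 5) = 45*2 = 90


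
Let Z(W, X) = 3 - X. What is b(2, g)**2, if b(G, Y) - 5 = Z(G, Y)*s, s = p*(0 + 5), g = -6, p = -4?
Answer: 30625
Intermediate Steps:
s = -20 (s = -4*(0 + 5) = -4*5 = -20)
b(G, Y) = -55 + 20*Y (b(G, Y) = 5 + (3 - Y)*(-20) = 5 + (-60 + 20*Y) = -55 + 20*Y)
b(2, g)**2 = (-55 + 20*(-6))**2 = (-55 - 120)**2 = (-175)**2 = 30625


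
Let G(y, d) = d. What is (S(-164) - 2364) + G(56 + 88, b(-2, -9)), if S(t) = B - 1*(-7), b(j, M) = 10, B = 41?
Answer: -2306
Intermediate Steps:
S(t) = 48 (S(t) = 41 - 1*(-7) = 41 + 7 = 48)
(S(-164) - 2364) + G(56 + 88, b(-2, -9)) = (48 - 2364) + 10 = -2316 + 10 = -2306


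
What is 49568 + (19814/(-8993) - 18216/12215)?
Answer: 5444613923662/109849495 ≈ 49564.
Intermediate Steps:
49568 + (19814/(-8993) - 18216/12215) = 49568 + (19814*(-1/8993) - 18216*1/12215) = 49568 + (-19814/8993 - 18216/12215) = 49568 - 405844498/109849495 = 5444613923662/109849495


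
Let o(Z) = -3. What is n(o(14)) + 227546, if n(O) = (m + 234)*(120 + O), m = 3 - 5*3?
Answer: 253520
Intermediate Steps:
m = -12 (m = 3 - 15 = -12)
n(O) = 26640 + 222*O (n(O) = (-12 + 234)*(120 + O) = 222*(120 + O) = 26640 + 222*O)
n(o(14)) + 227546 = (26640 + 222*(-3)) + 227546 = (26640 - 666) + 227546 = 25974 + 227546 = 253520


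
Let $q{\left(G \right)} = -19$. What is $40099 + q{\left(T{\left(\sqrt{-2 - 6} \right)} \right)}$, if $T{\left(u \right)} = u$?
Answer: $40080$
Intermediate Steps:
$40099 + q{\left(T{\left(\sqrt{-2 - 6} \right)} \right)} = 40099 - 19 = 40080$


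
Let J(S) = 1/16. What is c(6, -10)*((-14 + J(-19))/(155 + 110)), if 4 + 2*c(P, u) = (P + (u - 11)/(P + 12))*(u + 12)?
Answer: -3791/25440 ≈ -0.14902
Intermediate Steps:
J(S) = 1/16
c(P, u) = -2 + (12 + u)*(P + (-11 + u)/(12 + P))/2 (c(P, u) = -2 + ((P + (u - 11)/(P + 12))*(u + 12))/2 = -2 + ((P + (-11 + u)/(12 + P))*(12 + u))/2 = -2 + ((12 + u)*(P + (-11 + u)/(12 + P)))/2 = -2 + (12 + u)*(P + (-11 + u)/(12 + P))/2)
c(6, -10)*((-14 + J(-19))/(155 + 110)) = ((-180 - 10 + (-10)² + 12*6² + 140*6 - 10*6² + 12*6*(-10))/(2*(12 + 6)))*((-14 + 1/16)/(155 + 110)) = ((½)*(-180 - 10 + 100 + 12*36 + 840 - 10*36 - 720)/18)*(-223/16/265) = ((½)*(1/18)*(-180 - 10 + 100 + 432 + 840 - 360 - 720))*(-223/16*1/265) = ((½)*(1/18)*102)*(-223/4240) = (17/6)*(-223/4240) = -3791/25440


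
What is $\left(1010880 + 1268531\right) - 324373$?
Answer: $1955038$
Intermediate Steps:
$\left(1010880 + 1268531\right) - 324373 = 2279411 - 324373 = 1955038$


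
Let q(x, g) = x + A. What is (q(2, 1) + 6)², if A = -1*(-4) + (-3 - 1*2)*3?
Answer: 9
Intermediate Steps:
A = -11 (A = 4 + (-3 - 2)*3 = 4 - 5*3 = 4 - 15 = -11)
q(x, g) = -11 + x (q(x, g) = x - 11 = -11 + x)
(q(2, 1) + 6)² = ((-11 + 2) + 6)² = (-9 + 6)² = (-3)² = 9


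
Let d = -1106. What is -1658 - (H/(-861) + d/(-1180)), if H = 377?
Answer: -842501123/507990 ≈ -1658.5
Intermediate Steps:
-1658 - (H/(-861) + d/(-1180)) = -1658 - (377/(-861) - 1106/(-1180)) = -1658 - (377*(-1/861) - 1106*(-1/1180)) = -1658 - (-377/861 + 553/590) = -1658 - 1*253703/507990 = -1658 - 253703/507990 = -842501123/507990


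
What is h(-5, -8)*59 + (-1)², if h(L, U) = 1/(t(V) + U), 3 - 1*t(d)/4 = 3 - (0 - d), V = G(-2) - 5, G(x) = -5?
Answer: 91/32 ≈ 2.8438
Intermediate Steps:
V = -10 (V = -5 - 5 = -10)
t(d) = -4*d (t(d) = 12 - 4*(3 - (0 - d)) = 12 - 4*(3 - (-1)*d) = 12 - 4*(3 + d) = 12 + (-12 - 4*d) = -4*d)
h(L, U) = 1/(40 + U) (h(L, U) = 1/(-4*(-10) + U) = 1/(40 + U))
h(-5, -8)*59 + (-1)² = 59/(40 - 8) + (-1)² = 59/32 + 1 = 91/32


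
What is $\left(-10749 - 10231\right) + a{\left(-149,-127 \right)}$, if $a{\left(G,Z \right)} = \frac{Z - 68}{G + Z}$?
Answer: $- \frac{1930095}{92} \approx -20979.0$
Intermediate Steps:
$a{\left(G,Z \right)} = \frac{-68 + Z}{G + Z}$
$\left(-10749 - 10231\right) + a{\left(-149,-127 \right)} = \left(-10749 - 10231\right) + \frac{-68 - 127}{-149 - 127} = -20980 + \frac{1}{-276} \left(-195\right) = -20980 - - \frac{65}{92} = -20980 + \frac{65}{92} = - \frac{1930095}{92}$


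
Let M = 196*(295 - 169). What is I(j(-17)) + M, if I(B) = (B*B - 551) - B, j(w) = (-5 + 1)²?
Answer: 24385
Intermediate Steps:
M = 24696 (M = 196*126 = 24696)
j(w) = 16 (j(w) = (-4)² = 16)
I(B) = -551 + B² - B (I(B) = (B² - 551) - B = (-551 + B²) - B = -551 + B² - B)
I(j(-17)) + M = (-551 + 16² - 1*16) + 24696 = (-551 + 256 - 16) + 24696 = -311 + 24696 = 24385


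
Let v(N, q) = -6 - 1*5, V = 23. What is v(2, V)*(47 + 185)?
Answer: -2552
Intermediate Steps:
v(N, q) = -11 (v(N, q) = -6 - 5 = -11)
v(2, V)*(47 + 185) = -11*(47 + 185) = -11*232 = -2552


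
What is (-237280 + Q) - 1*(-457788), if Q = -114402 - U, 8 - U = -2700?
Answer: 103398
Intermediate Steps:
U = 2708 (U = 8 - 1*(-2700) = 8 + 2700 = 2708)
Q = -117110 (Q = -114402 - 1*2708 = -114402 - 2708 = -117110)
(-237280 + Q) - 1*(-457788) = (-237280 - 117110) - 1*(-457788) = -354390 + 457788 = 103398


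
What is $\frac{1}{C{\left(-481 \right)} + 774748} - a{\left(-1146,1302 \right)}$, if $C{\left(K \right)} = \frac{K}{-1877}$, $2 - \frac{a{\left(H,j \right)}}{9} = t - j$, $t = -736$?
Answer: $- \frac{26699157475843}{1454202477} \approx -18360.0$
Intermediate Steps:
$a{\left(H,j \right)} = 6642 + 9 j$ ($a{\left(H,j \right)} = 18 - 9 \left(-736 - j\right) = 18 + \left(6624 + 9 j\right) = 6642 + 9 j$)
$C{\left(K \right)} = - \frac{K}{1877}$ ($C{\left(K \right)} = K \left(- \frac{1}{1877}\right) = - \frac{K}{1877}$)
$\frac{1}{C{\left(-481 \right)} + 774748} - a{\left(-1146,1302 \right)} = \frac{1}{\left(- \frac{1}{1877}\right) \left(-481\right) + 774748} - \left(6642 + 9 \cdot 1302\right) = \frac{1}{\frac{481}{1877} + 774748} - \left(6642 + 11718\right) = \frac{1}{\frac{1454202477}{1877}} - 18360 = \frac{1877}{1454202477} - 18360 = - \frac{26699157475843}{1454202477}$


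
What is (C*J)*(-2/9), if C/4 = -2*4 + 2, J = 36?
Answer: 192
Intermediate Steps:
C = -24 (C = 4*(-2*4 + 2) = 4*(-8 + 2) = 4*(-6) = -24)
(C*J)*(-2/9) = (-24*36)*(-2/9) = -(-1728)/9 = -864*(-2/9) = 192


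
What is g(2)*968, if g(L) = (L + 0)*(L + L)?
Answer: 7744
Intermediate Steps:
g(L) = 2*L² (g(L) = L*(2*L) = 2*L²)
g(2)*968 = (2*2²)*968 = (2*4)*968 = 8*968 = 7744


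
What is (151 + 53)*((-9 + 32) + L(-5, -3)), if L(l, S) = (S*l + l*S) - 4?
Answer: 9996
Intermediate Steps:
L(l, S) = -4 + 2*S*l (L(l, S) = (S*l + S*l) - 4 = 2*S*l - 4 = -4 + 2*S*l)
(151 + 53)*((-9 + 32) + L(-5, -3)) = (151 + 53)*((-9 + 32) + (-4 + 2*(-3)*(-5))) = 204*(23 + (-4 + 30)) = 204*(23 + 26) = 204*49 = 9996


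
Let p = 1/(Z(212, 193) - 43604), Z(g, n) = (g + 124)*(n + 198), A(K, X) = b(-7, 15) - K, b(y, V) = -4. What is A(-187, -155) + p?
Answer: 16062277/87772 ≈ 183.00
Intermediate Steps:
A(K, X) = -4 - K
Z(g, n) = (124 + g)*(198 + n)
p = 1/87772 (p = 1/((24552 + 124*193 + 198*212 + 212*193) - 43604) = 1/((24552 + 23932 + 41976 + 40916) - 43604) = 1/(131376 - 43604) = 1/87772 ≈ 1.1393e-5)
A(-187, -155) + p = (-4 - 1*(-187)) + 1/87772 = (-4 + 187) + 1/87772 = 183 + 1/87772 = 16062277/87772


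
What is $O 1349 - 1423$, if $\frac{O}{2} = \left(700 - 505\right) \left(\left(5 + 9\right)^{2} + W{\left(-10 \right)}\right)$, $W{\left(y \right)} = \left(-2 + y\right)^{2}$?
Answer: $178875977$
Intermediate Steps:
$O = 132600$ ($O = 2 \left(700 - 505\right) \left(\left(5 + 9\right)^{2} + \left(-2 - 10\right)^{2}\right) = 2 \cdot 195 \left(14^{2} + \left(-12\right)^{2}\right) = 2 \cdot 195 \left(196 + 144\right) = 2 \cdot 195 \cdot 340 = 2 \cdot 66300 = 132600$)
$O 1349 - 1423 = 132600 \cdot 1349 - 1423 = 178877400 - 1423 = 178875977$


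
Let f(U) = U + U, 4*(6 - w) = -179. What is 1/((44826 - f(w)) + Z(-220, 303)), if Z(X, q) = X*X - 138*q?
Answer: 2/102621 ≈ 1.9489e-5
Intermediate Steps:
Z(X, q) = X² - 138*q
w = 203/4 (w = 6 - ¼*(-179) = 6 + 179/4 = 203/4 ≈ 50.750)
f(U) = 2*U
1/((44826 - f(w)) + Z(-220, 303)) = 1/((44826 - 2*203/4) + ((-220)² - 138*303)) = 1/((44826 - 1*203/2) + (48400 - 41814)) = 1/((44826 - 203/2) + 6586) = 1/(89449/2 + 6586) = 1/(102621/2) = 2/102621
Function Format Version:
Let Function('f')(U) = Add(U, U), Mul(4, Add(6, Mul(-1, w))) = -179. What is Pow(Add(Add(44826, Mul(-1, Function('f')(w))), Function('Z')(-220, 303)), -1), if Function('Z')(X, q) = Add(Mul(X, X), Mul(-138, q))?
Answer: Rational(2, 102621) ≈ 1.9489e-5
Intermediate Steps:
Function('Z')(X, q) = Add(Pow(X, 2), Mul(-138, q))
w = Rational(203, 4) (w = Add(6, Mul(Rational(-1, 4), -179)) = Add(6, Rational(179, 4)) = Rational(203, 4) ≈ 50.750)
Function('f')(U) = Mul(2, U)
Pow(Add(Add(44826, Mul(-1, Function('f')(w))), Function('Z')(-220, 303)), -1) = Pow(Add(Add(44826, Mul(-1, Mul(2, Rational(203, 4)))), Add(Pow(-220, 2), Mul(-138, 303))), -1) = Pow(Add(Add(44826, Mul(-1, Rational(203, 2))), Add(48400, -41814)), -1) = Pow(Add(Add(44826, Rational(-203, 2)), 6586), -1) = Pow(Add(Rational(89449, 2), 6586), -1) = Pow(Rational(102621, 2), -1) = Rational(2, 102621)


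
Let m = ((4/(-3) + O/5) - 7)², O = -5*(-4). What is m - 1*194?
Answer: -1577/9 ≈ -175.22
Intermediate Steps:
O = 20
m = 169/9 (m = ((4/(-3) + 20/5) - 7)² = ((4*(-⅓) + 20*(⅕)) - 7)² = ((-4/3 + 4) - 7)² = (8/3 - 7)² = (-13/3)² = 169/9 ≈ 18.778)
m - 1*194 = 169/9 - 1*194 = 169/9 - 194 = -1577/9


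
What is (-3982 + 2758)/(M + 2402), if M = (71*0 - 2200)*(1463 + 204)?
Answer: 68/203611 ≈ 0.00033397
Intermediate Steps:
M = -3667400 (M = (0 - 2200)*1667 = -2200*1667 = -3667400)
(-3982 + 2758)/(M + 2402) = (-3982 + 2758)/(-3667400 + 2402) = -1224/(-3664998) = -1224*(-1/3664998) = 68/203611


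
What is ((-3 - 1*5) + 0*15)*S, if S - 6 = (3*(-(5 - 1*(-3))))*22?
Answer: 4176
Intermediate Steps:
S = -522 (S = 6 + (3*(-(5 - 1*(-3))))*22 = 6 + (3*(-(5 + 3)))*22 = 6 + (3*(-1*8))*22 = 6 + (3*(-8))*22 = 6 - 24*22 = 6 - 528 = -522)
((-3 - 1*5) + 0*15)*S = ((-3 - 1*5) + 0*15)*(-522) = ((-3 - 5) + 0)*(-522) = (-8 + 0)*(-522) = -8*(-522) = 4176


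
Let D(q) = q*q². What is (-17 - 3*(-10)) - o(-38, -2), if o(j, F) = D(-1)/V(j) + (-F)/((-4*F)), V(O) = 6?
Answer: 155/12 ≈ 12.917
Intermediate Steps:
D(q) = q³
o(j, F) = 1/12 (o(j, F) = (-1)³/6 + (-F)/((-4*F)) = -1*⅙ + (-F)*(-1/(4*F)) = -⅙ + ¼ = 1/12)
(-17 - 3*(-10)) - o(-38, -2) = (-17 - 3*(-10)) - 1*1/12 = (-17 + 30) - 1/12 = 13 - 1/12 = 155/12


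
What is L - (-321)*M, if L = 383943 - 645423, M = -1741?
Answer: -820341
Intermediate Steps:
L = -261480
L - (-321)*M = -261480 - (-321)*(-1741) = -261480 - 1*558861 = -261480 - 558861 = -820341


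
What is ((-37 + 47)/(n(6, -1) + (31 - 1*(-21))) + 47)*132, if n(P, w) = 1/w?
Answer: 105908/17 ≈ 6229.9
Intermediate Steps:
n(P, w) = 1/w
((-37 + 47)/(n(6, -1) + (31 - 1*(-21))) + 47)*132 = ((-37 + 47)/(1/(-1) + (31 - 1*(-21))) + 47)*132 = (10/(-1 + (31 + 21)) + 47)*132 = (10/(-1 + 52) + 47)*132 = (10/51 + 47)*132 = (2407/51)*132 = 105908/17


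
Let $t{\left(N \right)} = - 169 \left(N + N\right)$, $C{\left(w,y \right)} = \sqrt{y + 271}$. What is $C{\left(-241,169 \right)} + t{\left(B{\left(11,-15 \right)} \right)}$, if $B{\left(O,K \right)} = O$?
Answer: $-3718 + 2 \sqrt{110} \approx -3697.0$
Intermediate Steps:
$C{\left(w,y \right)} = \sqrt{271 + y}$
$t{\left(N \right)} = - 338 N$ ($t{\left(N \right)} = - 169 \cdot 2 N = - 338 N$)
$C{\left(-241,169 \right)} + t{\left(B{\left(11,-15 \right)} \right)} = \sqrt{271 + 169} - 3718 = \sqrt{440} - 3718 = 2 \sqrt{110} - 3718 = -3718 + 2 \sqrt{110}$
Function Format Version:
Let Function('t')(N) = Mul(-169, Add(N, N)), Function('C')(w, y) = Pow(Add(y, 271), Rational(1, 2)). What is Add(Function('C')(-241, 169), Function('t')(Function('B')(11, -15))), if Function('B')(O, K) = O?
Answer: Add(-3718, Mul(2, Pow(110, Rational(1, 2)))) ≈ -3697.0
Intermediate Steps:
Function('C')(w, y) = Pow(Add(271, y), Rational(1, 2))
Function('t')(N) = Mul(-338, N) (Function('t')(N) = Mul(-169, Mul(2, N)) = Mul(-338, N))
Add(Function('C')(-241, 169), Function('t')(Function('B')(11, -15))) = Add(Pow(Add(271, 169), Rational(1, 2)), Mul(-338, 11)) = Add(Pow(440, Rational(1, 2)), -3718) = Add(Mul(2, Pow(110, Rational(1, 2))), -3718) = Add(-3718, Mul(2, Pow(110, Rational(1, 2))))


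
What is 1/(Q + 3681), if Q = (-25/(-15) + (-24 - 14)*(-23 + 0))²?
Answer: 9/6934258 ≈ 1.2979e-6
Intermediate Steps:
Q = 6901129/9 (Q = (-25*(-1/15) - 38*(-23))² = (5/3 + 874)² = (2627/3)² = 6901129/9 ≈ 7.6679e+5)
1/(Q + 3681) = 1/(6901129/9 + 3681) = 1/(6934258/9) = 9/6934258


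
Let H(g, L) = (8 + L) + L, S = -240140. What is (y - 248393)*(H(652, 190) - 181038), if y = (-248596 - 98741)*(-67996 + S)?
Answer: -19334388789555350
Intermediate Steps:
H(g, L) = 8 + 2*L
y = 107027033832 (y = (-248596 - 98741)*(-67996 - 240140) = -347337*(-308136) = 107027033832)
(y - 248393)*(H(652, 190) - 181038) = (107027033832 - 248393)*((8 + 2*190) - 181038) = 107026785439*((8 + 380) - 181038) = 107026785439*(388 - 181038) = 107026785439*(-180650) = -19334388789555350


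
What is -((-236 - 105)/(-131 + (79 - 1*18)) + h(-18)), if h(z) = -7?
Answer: 149/70 ≈ 2.1286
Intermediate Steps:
-((-236 - 105)/(-131 + (79 - 1*18)) + h(-18)) = -((-236 - 105)/(-131 + (79 - 1*18)) - 7) = -(-341/(-131 + (79 - 18)) - 7) = -(-341/(-131 + 61) - 7) = -(-341/(-70) - 7) = -(-341*(-1/70) - 7) = -(341/70 - 7) = -1*(-149/70) = 149/70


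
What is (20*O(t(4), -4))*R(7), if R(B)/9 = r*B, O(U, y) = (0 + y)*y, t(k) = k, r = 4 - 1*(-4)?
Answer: 161280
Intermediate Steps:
r = 8 (r = 4 + 4 = 8)
O(U, y) = y² (O(U, y) = y*y = y²)
R(B) = 72*B (R(B) = 9*(8*B) = 72*B)
(20*O(t(4), -4))*R(7) = (20*(-4)²)*(72*7) = (20*16)*504 = 320*504 = 161280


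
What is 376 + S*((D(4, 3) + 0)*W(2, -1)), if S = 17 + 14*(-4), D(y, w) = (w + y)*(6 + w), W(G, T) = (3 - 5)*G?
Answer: 10204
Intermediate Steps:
W(G, T) = -2*G
D(y, w) = (6 + w)*(w + y)
S = -39 (S = 17 - 56 = -39)
376 + S*((D(4, 3) + 0)*W(2, -1)) = 376 - 39*((3² + 6*3 + 6*4 + 3*4) + 0)*(-2*2) = 376 - 39*((9 + 18 + 24 + 12) + 0)*(-4) = 376 - 39*(63 + 0)*(-4) = 376 - 2457*(-4) = 376 - 39*(-252) = 376 + 9828 = 10204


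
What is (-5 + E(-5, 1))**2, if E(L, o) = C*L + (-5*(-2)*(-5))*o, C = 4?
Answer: 5625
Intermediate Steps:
E(L, o) = -50*o + 4*L (E(L, o) = 4*L + (-5*(-2)*(-5))*o = 4*L + (10*(-5))*o = 4*L - 50*o = -50*o + 4*L)
(-5 + E(-5, 1))**2 = (-5 + (-50*1 + 4*(-5)))**2 = (-5 + (-50 - 20))**2 = (-5 - 70)**2 = (-75)**2 = 5625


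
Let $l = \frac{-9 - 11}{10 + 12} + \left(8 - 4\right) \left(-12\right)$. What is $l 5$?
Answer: $- \frac{2690}{11} \approx -244.55$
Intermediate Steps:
$l = - \frac{538}{11}$ ($l = - \frac{20}{22} + \left(8 - 4\right) \left(-12\right) = \left(-20\right) \frac{1}{22} + 4 \left(-12\right) = - \frac{10}{11} - 48 = - \frac{538}{11} \approx -48.909$)
$l 5 = \left(- \frac{538}{11}\right) 5 = - \frac{2690}{11}$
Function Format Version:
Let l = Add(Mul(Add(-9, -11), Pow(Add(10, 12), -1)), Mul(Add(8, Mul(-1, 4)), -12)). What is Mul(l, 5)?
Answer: Rational(-2690, 11) ≈ -244.55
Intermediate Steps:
l = Rational(-538, 11) (l = Add(Mul(-20, Pow(22, -1)), Mul(Add(8, -4), -12)) = Add(Mul(-20, Rational(1, 22)), Mul(4, -12)) = Add(Rational(-10, 11), -48) = Rational(-538, 11) ≈ -48.909)
Mul(l, 5) = Mul(Rational(-538, 11), 5) = Rational(-2690, 11)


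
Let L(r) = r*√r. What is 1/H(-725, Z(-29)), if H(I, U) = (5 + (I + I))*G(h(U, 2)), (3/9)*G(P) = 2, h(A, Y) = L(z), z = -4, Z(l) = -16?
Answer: -1/8670 ≈ -0.00011534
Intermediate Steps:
L(r) = r^(3/2)
h(A, Y) = -8*I (h(A, Y) = (-4)^(3/2) = -8*I)
G(P) = 6 (G(P) = 3*2 = 6)
H(I, U) = 30 + 12*I (H(I, U) = (5 + (I + I))*6 = (5 + 2*I)*6 = 30 + 12*I)
1/H(-725, Z(-29)) = 1/(30 + 12*(-725)) = 1/(30 - 8700) = 1/(-8670) = -1/8670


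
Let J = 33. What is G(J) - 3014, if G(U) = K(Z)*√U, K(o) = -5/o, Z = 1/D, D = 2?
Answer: -3014 - 10*√33 ≈ -3071.4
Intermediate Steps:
Z = ½ (Z = 1/2 = 1*(½) = ½ ≈ 0.50000)
G(U) = -10*√U (G(U) = (-5/½)*√U = (-5*2)*√U = -10*√U)
G(J) - 3014 = -10*√33 - 3014 = -3014 - 10*√33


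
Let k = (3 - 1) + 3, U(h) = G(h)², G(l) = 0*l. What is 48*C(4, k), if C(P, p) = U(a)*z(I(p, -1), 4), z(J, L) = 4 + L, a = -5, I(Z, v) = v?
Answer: 0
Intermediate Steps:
G(l) = 0
U(h) = 0 (U(h) = 0² = 0)
k = 5 (k = 2 + 3 = 5)
C(P, p) = 0 (C(P, p) = 0*(4 + 4) = 0*8 = 0)
48*C(4, k) = 48*0 = 0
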